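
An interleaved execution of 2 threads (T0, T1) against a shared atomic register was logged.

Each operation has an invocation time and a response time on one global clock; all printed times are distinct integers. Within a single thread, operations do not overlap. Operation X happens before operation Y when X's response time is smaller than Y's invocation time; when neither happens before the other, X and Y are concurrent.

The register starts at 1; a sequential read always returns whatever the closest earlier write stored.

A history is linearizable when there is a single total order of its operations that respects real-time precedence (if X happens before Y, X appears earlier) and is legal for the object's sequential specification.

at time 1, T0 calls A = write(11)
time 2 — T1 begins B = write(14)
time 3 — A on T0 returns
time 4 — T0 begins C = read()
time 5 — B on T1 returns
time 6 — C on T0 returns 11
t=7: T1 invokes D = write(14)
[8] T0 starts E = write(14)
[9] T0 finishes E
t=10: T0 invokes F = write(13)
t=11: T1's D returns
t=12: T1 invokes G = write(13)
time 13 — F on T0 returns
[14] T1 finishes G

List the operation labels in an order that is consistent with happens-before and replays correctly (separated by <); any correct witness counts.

1. A write(11), leaving value 11
2. C read() → 11, leaving value 11
3. B write(14), leaving value 14
4. D write(14), leaving value 14
5. E write(14), leaving value 14
6. F write(13), leaving value 13
7. G write(13), leaving value 13

A < C < B < D < E < F < G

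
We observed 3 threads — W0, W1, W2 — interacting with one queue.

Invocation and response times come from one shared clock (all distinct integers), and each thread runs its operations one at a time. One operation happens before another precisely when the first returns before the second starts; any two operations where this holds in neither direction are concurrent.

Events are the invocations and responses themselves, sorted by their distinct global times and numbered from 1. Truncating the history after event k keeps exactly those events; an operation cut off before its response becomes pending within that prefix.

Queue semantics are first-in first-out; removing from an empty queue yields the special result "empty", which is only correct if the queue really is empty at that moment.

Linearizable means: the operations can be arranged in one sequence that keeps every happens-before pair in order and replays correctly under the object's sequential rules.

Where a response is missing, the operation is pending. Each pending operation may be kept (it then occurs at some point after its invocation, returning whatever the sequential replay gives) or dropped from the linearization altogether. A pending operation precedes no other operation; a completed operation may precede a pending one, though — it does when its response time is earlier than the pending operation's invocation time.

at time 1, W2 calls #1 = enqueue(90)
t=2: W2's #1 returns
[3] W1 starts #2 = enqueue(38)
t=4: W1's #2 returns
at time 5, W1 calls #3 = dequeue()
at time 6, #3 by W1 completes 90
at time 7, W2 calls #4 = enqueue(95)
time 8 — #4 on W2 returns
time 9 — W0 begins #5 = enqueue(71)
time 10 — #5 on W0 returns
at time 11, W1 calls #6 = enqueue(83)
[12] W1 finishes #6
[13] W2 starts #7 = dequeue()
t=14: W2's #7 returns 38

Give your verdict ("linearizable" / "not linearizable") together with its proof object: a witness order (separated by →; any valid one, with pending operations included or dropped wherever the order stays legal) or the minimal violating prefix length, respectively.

linearizable — witness: #1 → #2 → #3 → #4 → #5 → #6 → #7

after step 1 (#1 enqueue(90)): queue <90>
after step 2 (#2 enqueue(38)): queue <90,38>
after step 3 (#3 dequeue() → 90): queue <38>
after step 4 (#4 enqueue(95)): queue <38,95>
after step 5 (#5 enqueue(71)): queue <38,95,71>
after step 6 (#6 enqueue(83)): queue <38,95,71,83>
after step 7 (#7 dequeue() → 38): queue <95,71,83>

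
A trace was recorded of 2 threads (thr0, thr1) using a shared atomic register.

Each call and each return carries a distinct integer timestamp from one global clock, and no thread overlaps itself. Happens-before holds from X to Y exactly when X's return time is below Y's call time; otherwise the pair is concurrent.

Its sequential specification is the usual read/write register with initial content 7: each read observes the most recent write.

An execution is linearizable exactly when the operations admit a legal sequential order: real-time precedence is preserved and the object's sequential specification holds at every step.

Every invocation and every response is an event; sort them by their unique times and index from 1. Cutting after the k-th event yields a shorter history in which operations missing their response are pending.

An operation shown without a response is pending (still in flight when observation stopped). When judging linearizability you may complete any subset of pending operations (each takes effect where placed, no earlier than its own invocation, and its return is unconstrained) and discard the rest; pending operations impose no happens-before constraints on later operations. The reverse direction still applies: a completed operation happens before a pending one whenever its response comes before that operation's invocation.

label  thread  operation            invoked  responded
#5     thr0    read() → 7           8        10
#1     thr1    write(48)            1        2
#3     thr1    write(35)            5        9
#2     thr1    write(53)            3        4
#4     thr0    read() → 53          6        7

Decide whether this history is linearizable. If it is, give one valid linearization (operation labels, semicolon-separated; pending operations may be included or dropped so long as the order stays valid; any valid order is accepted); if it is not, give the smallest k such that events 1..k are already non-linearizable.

not linearizable — minimal violating prefix: 10 events

events 1..9 are fine; event 10 — the response of #5 at time 10 — makes the prefix non-linearizable
all 3 real-time-respecting orders fail — 5 completed atomic register operations, no legal replay
one such order, #1, #2, #3, #4, #5, breaks at step 4 where #4 read() → 53 is illegal
one such order, #1, #2, #4, #3, #5, breaks at step 5 where #5 read() → 7 is illegal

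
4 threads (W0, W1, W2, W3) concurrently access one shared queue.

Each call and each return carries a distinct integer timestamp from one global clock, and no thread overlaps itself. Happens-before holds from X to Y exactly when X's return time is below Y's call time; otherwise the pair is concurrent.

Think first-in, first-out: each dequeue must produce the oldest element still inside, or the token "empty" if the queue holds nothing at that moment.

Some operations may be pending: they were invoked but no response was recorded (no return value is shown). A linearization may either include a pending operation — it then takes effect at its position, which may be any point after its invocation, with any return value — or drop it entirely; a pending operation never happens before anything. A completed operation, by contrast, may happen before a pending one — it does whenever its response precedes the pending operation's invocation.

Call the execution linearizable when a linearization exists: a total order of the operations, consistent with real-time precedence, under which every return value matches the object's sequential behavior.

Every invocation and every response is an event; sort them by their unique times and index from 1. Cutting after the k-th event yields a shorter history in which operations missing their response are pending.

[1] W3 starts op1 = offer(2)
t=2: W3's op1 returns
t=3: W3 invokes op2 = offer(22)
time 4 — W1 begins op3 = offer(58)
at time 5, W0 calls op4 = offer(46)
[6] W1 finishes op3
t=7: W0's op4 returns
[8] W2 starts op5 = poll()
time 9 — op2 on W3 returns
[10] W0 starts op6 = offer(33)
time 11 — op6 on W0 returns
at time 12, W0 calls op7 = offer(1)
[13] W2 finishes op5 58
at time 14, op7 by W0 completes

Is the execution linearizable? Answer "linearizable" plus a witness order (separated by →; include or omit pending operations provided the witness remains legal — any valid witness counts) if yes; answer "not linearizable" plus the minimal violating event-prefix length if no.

through event 12 a valid linearization exists; event 13 (op5 responding at time 13) ends that
every one of the 14 real-time-consistent orders over 6 completed queue ops fails the sequential spec
including or dropping the 1 pending operation (op7) in any combination fails
for example op1, op2, op3, op4, op5, op6 (pending dropped) fails at step 5: op5 poll() → 58 is not legal there
for example op1, op2, op3, op4, op6, op5 (pending dropped) fails at step 6: op5 poll() → 58 is not legal there

not linearizable — minimal violating prefix: 13 events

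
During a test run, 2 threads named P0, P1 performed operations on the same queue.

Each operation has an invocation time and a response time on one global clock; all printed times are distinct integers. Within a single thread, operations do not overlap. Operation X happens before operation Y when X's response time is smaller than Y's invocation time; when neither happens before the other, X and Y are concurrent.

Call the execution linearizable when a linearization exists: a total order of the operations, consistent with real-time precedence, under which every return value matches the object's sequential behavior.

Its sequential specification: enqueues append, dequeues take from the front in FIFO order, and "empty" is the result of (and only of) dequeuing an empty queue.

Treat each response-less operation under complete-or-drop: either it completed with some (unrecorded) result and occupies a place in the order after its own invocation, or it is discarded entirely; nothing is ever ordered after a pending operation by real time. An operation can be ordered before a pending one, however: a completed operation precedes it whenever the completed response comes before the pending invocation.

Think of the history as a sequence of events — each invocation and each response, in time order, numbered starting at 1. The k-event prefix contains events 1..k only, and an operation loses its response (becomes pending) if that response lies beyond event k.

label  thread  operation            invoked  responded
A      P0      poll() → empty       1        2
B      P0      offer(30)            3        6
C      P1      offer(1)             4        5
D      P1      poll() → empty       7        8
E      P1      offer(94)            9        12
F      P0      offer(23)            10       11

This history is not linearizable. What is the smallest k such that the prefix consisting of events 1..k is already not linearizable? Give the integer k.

events 1..7 are still linearizable — one witness is A, B, C:
step 1: A poll() → empty — queue <>
step 2: B offer(30) — queue <30>
step 3: C offer(1) — queue <30,1>
once event 8 joins (D's response, time 8), exhaustive search finds no witness
one such order, A, B, C, D, breaks at step 4 where D poll() → empty is illegal
one such order, A, C, B, D, breaks at step 4 where D poll() → empty is illegal

8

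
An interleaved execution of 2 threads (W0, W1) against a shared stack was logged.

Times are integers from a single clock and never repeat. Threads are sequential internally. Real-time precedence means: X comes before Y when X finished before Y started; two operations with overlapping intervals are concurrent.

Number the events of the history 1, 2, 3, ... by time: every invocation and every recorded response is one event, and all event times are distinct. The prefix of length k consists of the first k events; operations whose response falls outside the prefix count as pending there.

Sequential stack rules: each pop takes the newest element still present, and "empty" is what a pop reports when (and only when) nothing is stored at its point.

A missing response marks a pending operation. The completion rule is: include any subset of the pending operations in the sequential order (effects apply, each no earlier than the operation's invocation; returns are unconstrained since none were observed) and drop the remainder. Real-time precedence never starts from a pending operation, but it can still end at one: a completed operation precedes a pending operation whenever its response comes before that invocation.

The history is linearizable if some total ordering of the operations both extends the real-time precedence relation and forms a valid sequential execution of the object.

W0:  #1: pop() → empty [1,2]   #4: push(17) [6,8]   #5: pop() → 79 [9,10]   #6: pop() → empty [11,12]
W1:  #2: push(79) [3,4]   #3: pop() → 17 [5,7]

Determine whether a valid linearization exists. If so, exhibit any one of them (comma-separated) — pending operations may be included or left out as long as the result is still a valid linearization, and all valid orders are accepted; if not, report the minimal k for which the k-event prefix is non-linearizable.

linearizable — witness: #1, #2, #4, #3, #5, #6

after step 1 (#1 pop() → empty): stack <>
after step 2 (#2 push(79)): stack <79>
after step 3 (#4 push(17)): stack <79,17>
after step 4 (#3 pop() → 17): stack <79>
after step 5 (#5 pop() → 79): stack <>
after step 6 (#6 pop() → empty): stack <>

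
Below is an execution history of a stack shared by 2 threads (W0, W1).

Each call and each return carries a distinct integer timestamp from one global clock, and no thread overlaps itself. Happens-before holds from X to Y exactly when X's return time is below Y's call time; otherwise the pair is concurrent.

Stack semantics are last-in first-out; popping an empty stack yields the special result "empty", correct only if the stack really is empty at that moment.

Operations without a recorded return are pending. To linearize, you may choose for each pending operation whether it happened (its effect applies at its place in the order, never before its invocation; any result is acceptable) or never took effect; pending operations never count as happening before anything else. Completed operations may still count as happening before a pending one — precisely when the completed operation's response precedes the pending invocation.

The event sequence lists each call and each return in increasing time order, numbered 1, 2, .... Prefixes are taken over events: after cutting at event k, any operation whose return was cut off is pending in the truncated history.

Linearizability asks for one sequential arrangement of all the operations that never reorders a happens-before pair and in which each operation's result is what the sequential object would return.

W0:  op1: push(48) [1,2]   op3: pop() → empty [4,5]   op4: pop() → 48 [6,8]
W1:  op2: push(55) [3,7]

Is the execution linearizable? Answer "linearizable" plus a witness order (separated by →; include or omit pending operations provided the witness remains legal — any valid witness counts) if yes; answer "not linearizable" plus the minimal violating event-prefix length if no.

events 1..4 are fine; event 5 — the response of op3 at time 5 — makes the prefix non-linearizable
the sole real-time-consistent order of 2 completed operations fails the stack replay
include/drop combinations of the 1 pending operation (op2) were all tried; none helps
one such order, op1, op3 (pending dropped), breaks at step 2 where op3 pop() → empty is illegal

not linearizable — minimal violating prefix: 5 events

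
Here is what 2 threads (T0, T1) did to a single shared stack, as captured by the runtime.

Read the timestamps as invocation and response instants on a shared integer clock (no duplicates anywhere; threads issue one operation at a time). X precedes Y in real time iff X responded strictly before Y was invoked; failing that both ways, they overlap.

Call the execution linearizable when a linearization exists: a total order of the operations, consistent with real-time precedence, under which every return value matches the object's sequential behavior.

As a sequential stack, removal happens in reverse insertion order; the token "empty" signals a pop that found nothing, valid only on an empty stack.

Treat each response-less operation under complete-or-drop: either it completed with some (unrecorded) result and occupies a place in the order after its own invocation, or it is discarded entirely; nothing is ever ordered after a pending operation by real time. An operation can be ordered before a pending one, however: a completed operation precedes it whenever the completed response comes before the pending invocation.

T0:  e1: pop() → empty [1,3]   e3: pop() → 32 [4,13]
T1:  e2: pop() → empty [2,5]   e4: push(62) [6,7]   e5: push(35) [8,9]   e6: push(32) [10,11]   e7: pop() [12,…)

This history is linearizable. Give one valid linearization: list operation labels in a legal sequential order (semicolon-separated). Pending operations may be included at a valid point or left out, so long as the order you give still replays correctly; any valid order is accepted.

step 1: e1 pop() → empty — stack <>
step 2: e2 pop() → empty — stack <>
step 3: e4 push(62) — stack <62>
step 4: e5 push(35) — stack <62,35>
step 5: e6 push(32) — stack <62,35,32>
step 6: e3 pop() → 32 — stack <62,35>

e1; e2; e4; e5; e6; e3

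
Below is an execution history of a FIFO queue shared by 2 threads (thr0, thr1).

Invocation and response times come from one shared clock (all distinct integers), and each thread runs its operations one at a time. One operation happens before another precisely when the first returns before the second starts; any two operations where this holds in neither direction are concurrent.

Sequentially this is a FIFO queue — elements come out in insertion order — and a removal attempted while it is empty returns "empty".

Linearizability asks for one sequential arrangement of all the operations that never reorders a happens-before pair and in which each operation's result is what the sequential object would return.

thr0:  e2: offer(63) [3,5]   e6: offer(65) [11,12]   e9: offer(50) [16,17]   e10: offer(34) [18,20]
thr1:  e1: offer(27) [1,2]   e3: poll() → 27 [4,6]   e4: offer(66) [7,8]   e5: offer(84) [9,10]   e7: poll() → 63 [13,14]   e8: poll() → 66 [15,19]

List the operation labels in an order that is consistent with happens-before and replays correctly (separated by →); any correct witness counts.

e1 → e2 → e3 → e4 → e5 → e6 → e7 → e8 → e9 → e10

after step 1 (e1 offer(27)): queue <27>
after step 2 (e2 offer(63)): queue <27,63>
after step 3 (e3 poll() → 27): queue <63>
after step 4 (e4 offer(66)): queue <63,66>
after step 5 (e5 offer(84)): queue <63,66,84>
after step 6 (e6 offer(65)): queue <63,66,84,65>
after step 7 (e7 poll() → 63): queue <66,84,65>
after step 8 (e8 poll() → 66): queue <84,65>
after step 9 (e9 offer(50)): queue <84,65,50>
after step 10 (e10 offer(34)): queue <84,65,50,34>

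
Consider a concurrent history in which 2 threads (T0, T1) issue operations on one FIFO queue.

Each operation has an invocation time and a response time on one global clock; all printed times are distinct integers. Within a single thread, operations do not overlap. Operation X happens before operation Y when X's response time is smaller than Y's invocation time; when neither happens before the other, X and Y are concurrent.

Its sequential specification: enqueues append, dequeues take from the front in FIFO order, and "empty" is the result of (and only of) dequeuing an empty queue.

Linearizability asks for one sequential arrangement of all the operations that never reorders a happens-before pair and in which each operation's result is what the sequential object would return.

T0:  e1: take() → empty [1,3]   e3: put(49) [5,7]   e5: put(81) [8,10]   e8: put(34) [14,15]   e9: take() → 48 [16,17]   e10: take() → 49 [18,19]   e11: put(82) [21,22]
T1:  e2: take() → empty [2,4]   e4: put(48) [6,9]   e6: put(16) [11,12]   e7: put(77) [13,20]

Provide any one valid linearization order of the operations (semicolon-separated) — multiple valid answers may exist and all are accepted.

e1; e2; e4; e3; e5; e6; e7; e8; e9; e10; e11

1. e1 take() → empty, leaving queue <>
2. e2 take() → empty, leaving queue <>
3. e4 put(48), leaving queue <48>
4. e3 put(49), leaving queue <48,49>
5. e5 put(81), leaving queue <48,49,81>
6. e6 put(16), leaving queue <48,49,81,16>
7. e7 put(77), leaving queue <48,49,81,16,77>
8. e8 put(34), leaving queue <48,49,81,16,77,34>
9. e9 take() → 48, leaving queue <49,81,16,77,34>
10. e10 take() → 49, leaving queue <81,16,77,34>
11. e11 put(82), leaving queue <81,16,77,34,82>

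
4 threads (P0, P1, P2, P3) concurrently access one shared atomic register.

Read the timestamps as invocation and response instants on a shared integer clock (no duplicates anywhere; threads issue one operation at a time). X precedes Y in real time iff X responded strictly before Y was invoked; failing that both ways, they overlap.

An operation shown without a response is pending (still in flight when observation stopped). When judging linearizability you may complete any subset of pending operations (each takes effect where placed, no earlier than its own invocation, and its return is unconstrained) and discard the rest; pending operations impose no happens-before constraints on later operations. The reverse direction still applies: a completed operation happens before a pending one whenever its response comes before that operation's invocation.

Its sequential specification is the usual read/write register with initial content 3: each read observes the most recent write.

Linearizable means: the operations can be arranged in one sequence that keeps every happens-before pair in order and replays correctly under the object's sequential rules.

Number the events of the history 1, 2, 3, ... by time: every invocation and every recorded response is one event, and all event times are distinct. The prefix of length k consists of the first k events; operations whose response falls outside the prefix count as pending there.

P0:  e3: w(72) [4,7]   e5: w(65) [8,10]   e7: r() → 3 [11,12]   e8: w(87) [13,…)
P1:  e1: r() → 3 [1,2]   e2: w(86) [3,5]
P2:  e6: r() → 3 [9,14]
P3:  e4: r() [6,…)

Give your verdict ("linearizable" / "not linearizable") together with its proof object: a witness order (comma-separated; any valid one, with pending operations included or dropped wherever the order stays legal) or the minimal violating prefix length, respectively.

cut after 11 events: linearizable; cut after 12 events (e7 responds, time 12): not linearizable
all 2 real-time-respecting orders fail — 5 completed atomic register operations, no legal replay
no completion choice of the 2 pending operations (e4, e6) rescues it — every subset was tried
e.g. e1, e2, e3, e5, e7 (pending dropped): illegal at step 5, since e7 r() → 3 cannot apply there
e.g. e1, e3, e2, e5, e7 (pending dropped): illegal at step 5, since e7 r() → 3 cannot apply there

not linearizable — minimal violating prefix: 12 events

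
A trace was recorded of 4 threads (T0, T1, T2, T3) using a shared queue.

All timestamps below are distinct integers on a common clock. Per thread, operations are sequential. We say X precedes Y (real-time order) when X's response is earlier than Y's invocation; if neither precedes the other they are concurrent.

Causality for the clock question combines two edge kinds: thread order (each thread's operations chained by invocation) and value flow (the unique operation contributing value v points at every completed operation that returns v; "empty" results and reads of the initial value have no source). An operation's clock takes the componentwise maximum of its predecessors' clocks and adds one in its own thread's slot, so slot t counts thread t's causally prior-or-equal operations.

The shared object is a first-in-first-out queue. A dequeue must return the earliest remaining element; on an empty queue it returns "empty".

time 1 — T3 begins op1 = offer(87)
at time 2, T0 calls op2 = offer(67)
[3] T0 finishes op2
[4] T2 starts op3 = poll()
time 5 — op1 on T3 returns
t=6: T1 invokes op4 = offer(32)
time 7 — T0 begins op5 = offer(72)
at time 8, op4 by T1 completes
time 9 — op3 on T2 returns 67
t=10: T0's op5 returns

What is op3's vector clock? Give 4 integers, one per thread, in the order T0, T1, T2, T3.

(1, 0, 1, 0)

no predecessors for op1 (invoked 1): T3 increments from zero → (0, 0, 0, 1)
no predecessors for op4 (invoked 6): T1 increments from zero → (0, 1, 0, 0)
no predecessors for op2 (invoked 2): T0 increments from zero → (1, 0, 0, 0)
invoked at 4, op3 merges VC(op2)=(1, 0, 0, 0) and bumps T2's slot → (1, 0, 1, 0)
invoked at 7, op5 merges VC(op2)=(1, 0, 0, 0) and bumps T0's slot → (2, 0, 0, 0)
target: VC(op3) = (1, 0, 1, 0)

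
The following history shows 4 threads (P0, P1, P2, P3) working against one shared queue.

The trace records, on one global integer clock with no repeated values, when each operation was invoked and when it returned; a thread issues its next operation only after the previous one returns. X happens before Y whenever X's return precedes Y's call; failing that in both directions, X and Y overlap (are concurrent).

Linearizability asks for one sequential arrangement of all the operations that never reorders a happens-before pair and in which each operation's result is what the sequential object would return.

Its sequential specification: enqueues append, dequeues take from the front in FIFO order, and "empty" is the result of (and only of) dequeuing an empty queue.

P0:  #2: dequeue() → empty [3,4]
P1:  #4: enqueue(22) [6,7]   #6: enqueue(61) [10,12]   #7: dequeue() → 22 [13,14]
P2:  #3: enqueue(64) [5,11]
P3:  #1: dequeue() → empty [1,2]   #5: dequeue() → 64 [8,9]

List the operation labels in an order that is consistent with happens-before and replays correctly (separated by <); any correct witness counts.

step 1: #1 dequeue() → empty — queue <>
step 2: #2 dequeue() → empty — queue <>
step 3: #3 enqueue(64) — queue <64>
step 4: #4 enqueue(22) — queue <64,22>
step 5: #5 dequeue() → 64 — queue <22>
step 6: #6 enqueue(61) — queue <22,61>
step 7: #7 dequeue() → 22 — queue <61>

#1 < #2 < #3 < #4 < #5 < #6 < #7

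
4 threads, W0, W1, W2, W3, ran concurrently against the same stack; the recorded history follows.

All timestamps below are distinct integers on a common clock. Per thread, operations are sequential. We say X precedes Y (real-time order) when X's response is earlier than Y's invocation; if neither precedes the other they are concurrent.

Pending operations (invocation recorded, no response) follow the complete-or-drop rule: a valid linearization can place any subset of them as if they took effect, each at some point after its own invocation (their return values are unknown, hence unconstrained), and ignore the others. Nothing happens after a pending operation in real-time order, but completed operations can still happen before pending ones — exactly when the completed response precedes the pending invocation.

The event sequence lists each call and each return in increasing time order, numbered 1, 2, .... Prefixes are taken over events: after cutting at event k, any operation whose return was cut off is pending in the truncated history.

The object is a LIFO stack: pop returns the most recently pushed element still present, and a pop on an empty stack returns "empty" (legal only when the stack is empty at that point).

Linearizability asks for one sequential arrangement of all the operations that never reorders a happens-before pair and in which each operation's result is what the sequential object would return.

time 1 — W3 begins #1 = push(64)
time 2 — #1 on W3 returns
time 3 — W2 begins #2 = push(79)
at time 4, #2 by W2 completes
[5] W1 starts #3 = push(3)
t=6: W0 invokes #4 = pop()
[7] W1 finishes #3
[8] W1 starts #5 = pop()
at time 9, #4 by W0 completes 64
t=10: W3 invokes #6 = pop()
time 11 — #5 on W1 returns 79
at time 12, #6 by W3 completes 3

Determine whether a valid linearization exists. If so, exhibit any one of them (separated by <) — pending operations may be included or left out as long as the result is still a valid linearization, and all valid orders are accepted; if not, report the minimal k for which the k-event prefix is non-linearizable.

cut after 8 events: linearizable; cut after 9 events (#4 responds, time 9): not linearizable
checked exhaustively: 2 real-time-consistent orders of 4 completed operations, zero legal stack replays
include/drop combinations of the 1 pending operation (#5) were all tried; none helps
sample order #1, #2, #3, #4 (pending dropped) stalls at step 4 — #4 pop() → 64 has no legal effect
sample order #1, #2, #4, #3 (pending dropped) stalls at step 3 — #4 pop() → 64 has no legal effect

not linearizable — minimal violating prefix: 9 events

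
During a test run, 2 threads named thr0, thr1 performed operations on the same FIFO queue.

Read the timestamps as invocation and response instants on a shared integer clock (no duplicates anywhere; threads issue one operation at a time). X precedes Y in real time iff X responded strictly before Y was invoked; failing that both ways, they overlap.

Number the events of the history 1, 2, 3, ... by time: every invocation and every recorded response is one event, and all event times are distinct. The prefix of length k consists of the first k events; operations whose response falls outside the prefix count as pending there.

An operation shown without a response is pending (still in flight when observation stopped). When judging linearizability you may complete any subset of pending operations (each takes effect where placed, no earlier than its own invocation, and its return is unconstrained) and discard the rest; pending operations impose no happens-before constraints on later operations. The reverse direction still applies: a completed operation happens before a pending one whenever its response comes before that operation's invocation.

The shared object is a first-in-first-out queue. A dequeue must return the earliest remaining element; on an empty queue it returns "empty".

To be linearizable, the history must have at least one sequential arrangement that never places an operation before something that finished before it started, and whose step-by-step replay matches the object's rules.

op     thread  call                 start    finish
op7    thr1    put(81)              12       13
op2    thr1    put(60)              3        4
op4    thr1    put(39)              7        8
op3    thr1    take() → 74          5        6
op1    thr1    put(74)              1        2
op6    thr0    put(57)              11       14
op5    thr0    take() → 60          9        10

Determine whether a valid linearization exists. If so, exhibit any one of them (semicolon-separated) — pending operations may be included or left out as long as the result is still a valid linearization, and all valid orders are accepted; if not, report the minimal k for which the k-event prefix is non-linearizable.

step 1: op1 put(74) — queue <74>
step 2: op2 put(60) — queue <74,60>
step 3: op3 take() → 74 — queue <60>
step 4: op4 put(39) — queue <60,39>
step 5: op5 take() → 60 — queue <39>
step 6: op6 put(57) — queue <39,57>
step 7: op7 put(81) — queue <39,57,81>

linearizable — witness: op1; op2; op3; op4; op5; op6; op7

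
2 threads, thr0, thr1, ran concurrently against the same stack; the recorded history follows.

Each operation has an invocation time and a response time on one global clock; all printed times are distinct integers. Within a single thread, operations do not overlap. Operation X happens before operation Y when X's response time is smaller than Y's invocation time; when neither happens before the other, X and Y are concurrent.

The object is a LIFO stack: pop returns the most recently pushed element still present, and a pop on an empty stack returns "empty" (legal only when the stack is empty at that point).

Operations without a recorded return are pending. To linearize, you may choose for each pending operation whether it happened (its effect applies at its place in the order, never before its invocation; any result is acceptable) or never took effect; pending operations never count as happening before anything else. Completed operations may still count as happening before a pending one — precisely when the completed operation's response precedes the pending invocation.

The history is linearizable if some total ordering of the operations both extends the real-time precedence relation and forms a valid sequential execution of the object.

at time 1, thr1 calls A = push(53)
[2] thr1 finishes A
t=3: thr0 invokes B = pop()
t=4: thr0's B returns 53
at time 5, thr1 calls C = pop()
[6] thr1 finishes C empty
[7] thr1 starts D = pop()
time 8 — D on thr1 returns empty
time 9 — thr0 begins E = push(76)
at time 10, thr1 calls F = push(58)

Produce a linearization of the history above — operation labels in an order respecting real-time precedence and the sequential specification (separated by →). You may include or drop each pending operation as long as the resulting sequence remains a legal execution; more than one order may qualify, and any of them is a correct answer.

after step 1 (A push(53)): stack <53>
after step 2 (B pop() → 53): stack <>
after step 3 (C pop() → empty): stack <>
after step 4 (D pop() → empty): stack <>

A → B → C → D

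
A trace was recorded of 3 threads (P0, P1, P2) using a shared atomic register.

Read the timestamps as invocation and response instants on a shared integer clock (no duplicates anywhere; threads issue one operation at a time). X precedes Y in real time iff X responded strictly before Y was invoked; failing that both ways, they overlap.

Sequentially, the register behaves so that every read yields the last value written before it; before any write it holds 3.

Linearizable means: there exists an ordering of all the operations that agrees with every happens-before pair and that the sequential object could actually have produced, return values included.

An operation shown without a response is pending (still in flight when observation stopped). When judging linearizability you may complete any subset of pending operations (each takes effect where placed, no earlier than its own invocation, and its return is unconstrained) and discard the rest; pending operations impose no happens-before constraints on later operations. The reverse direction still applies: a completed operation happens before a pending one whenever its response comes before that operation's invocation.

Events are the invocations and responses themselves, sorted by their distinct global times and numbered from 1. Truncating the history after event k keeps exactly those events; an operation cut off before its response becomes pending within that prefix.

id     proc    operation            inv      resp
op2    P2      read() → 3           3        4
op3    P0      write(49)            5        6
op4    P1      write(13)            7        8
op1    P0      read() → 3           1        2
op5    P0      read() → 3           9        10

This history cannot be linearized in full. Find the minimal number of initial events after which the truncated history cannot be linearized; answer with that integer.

one valid order for events 1..9 is op1, op2, op3, op4:
1. op1 read() → 3, leaving value 3
2. op2 read() → 3, leaving value 3
3. op3 write(49), leaving value 49
4. op4 write(13), leaving value 13
at event 10 (op5's time-10 response) nothing linearizes any more
take op1, op2, op3, op4, op5: step 5 already fails, because op5 read() → 3 cannot occur there

10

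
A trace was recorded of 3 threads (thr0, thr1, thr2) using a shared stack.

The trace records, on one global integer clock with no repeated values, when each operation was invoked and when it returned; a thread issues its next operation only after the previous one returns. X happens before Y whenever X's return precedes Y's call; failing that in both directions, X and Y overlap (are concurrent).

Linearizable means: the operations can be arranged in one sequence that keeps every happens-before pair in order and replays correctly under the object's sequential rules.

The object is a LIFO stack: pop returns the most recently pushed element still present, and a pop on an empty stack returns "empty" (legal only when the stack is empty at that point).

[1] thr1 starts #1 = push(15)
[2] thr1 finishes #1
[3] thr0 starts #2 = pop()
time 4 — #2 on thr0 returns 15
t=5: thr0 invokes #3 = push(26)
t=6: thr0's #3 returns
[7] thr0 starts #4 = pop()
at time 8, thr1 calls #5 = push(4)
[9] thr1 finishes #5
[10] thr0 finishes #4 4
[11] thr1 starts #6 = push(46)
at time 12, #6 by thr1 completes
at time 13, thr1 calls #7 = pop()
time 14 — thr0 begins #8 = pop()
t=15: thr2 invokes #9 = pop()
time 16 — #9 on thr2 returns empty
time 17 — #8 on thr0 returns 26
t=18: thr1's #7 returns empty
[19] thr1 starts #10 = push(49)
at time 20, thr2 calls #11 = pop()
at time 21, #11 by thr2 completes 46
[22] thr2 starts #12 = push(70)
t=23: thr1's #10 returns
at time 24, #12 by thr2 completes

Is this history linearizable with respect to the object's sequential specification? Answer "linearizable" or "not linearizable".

not linearizable

the violation lands at event 18, #7's response at time 18: events 1..17 linearize, events 1..18 do not
9 completed operations, 12 real-time-consistent orders — every stack replay fails
for example #1, #2, #3, #4, #5, #6, #7, #8, #9 fails at step 4: #4 pop() → 4 is not legal there
for example #1, #2, #3, #4, #5, #6, #7, #9, #8 fails at step 4: #4 pop() → 4 is not legal there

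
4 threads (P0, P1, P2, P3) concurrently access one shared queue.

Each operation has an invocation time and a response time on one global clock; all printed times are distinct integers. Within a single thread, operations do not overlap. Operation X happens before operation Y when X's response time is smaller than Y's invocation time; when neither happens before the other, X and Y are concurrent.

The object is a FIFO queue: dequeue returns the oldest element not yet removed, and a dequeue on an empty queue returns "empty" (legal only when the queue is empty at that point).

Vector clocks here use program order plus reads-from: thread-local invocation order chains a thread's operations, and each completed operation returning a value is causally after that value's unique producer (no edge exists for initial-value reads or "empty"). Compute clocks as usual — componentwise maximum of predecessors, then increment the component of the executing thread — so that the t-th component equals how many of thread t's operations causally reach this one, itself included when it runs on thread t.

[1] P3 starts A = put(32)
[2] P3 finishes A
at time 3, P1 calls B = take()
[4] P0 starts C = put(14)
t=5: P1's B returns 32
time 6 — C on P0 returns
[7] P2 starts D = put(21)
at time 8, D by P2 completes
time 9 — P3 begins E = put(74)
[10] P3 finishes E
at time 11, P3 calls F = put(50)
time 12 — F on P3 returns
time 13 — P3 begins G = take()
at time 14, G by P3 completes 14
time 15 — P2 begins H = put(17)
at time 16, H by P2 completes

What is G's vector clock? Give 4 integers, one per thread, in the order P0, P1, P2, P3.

root op A, invoked 1: fresh clock plus P3's own tick → (0, 0, 0, 1)
root op D, invoked 7: fresh clock plus P2's own tick → (0, 0, 1, 0)
root op C, invoked 4: fresh clock plus P0's own tick → (1, 0, 0, 0)
merge at E (invoked 9): VC(A)=(0, 0, 0, 1), own-thread bump on P3 → (0, 0, 0, 2)
merge at H (invoked 15): VC(D)=(0, 0, 1, 0), own-thread bump on P2 → (0, 0, 2, 0)
merge at B (invoked 3): VC(A)=(0, 0, 0, 1), own-thread bump on P1 → (0, 1, 0, 1)
merge at F (invoked 11): VC(E)=(0, 0, 0, 2), own-thread bump on P3 → (0, 0, 0, 3)
merge at G (invoked 13): VC(C)=(1, 0, 0, 0), VC(F)=(0, 0, 0, 3), own-thread bump on P3 → (1, 0, 0, 4)
target: VC(G) = (1, 0, 0, 4)

(1, 0, 0, 4)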